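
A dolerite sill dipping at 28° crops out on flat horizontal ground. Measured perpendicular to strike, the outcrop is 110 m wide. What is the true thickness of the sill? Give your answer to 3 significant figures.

51.6 m

True thickness t = w · sin(dip) = 110 × sin 28°
t = 110 × 0.4695 = 51.642 m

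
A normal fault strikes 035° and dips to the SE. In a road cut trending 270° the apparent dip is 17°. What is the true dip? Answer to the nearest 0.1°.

20.5°

β = acute angle between strike 035° and section 270° = 55°.
tan δ = tan α / sin β = tan 17° / sin 55° = 0.3057 / 0.8192 = 0.3732
δ = arctan(0.3732) = 20.47°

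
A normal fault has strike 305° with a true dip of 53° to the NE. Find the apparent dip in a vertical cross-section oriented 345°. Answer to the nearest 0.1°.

The strike is 305° and the section trends 345°; the acute angle between them is β = 40°.
tan α = tan 53° × sin 40° = 1.3270 × 0.6428 = 0.8530
apparent dip = arctan 0.8530 = 40.46°

40.5°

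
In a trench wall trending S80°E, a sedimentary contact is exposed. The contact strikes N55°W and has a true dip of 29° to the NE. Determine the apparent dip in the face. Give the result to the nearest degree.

Angle between strike (N55°W) and section (S80°E): β = 25°.
tan(apparent dip) = tan 29° · sin 25° = 0.2343
α = arctan(0.2343) = 13.18°

13°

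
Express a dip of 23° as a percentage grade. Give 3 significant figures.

42.4%

grade % = 100 × tan 23° = 100 × 0.4245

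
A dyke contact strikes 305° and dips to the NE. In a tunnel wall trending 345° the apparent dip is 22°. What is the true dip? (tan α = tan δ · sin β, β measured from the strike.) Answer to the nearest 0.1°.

The section is 40° from the strike.
tan δ = tan α / sin β = tan 22° / sin 40° = 0.4040 / 0.6428 = 0.6286
δ = arctan(0.6286) = 32.15°

32.2°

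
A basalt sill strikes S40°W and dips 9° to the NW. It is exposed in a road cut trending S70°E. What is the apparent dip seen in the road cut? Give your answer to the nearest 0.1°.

The strike is S40°W and the section trends S70°E; the acute angle between them is β = 70°.
tan α = tan 9° × sin 70° = 0.1584 × 0.9397 = 0.1488
apparent dip = arctan 0.1488 = 8.47°

8.5°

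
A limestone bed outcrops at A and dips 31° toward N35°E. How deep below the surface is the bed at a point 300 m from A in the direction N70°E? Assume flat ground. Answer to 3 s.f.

The hole lies 35° from the dip direction, so the down-dip offset is 300 × cos 35° = 245.75 m.
Depth = down-dip offset × tan(dip) = 245.75 × tan 31° = 245.75 × 0.6009
Depth = 147.66 m

148 m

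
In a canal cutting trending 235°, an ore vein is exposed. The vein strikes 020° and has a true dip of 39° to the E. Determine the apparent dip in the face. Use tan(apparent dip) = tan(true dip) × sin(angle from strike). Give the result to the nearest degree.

25°

Angle between strike (020°) and section (235°): β = 35°.
tan(apparent dip) = tan 39° · sin 35° = 0.4645
α = arctan(0.4645) = 24.91°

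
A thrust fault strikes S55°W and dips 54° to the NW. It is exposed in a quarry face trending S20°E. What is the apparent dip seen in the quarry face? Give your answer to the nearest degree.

53°

The section lies 75° from the strike.
tan(apparent dip) = tan 54° · sin 75° = 1.3295
apparent dip = arctan 1.3295 = 53.05°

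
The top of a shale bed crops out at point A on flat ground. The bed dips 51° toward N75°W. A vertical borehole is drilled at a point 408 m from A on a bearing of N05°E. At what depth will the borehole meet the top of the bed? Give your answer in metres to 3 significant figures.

87.5 m

The hole lies 80° from the dip direction, so the down-dip offset is 408 × cos 80° = 70.85 m.
Depth = down-dip offset × tan(dip) = 70.85 × tan 51° = 70.85 × 1.2349
Depth = 87.49 m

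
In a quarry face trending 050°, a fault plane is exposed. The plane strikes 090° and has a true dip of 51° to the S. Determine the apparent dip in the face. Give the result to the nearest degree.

38°

Angle between strike (090°) and section (050°): β = 40°.
tan α = tan 51° × sin 40° = 1.2349 × 0.6428 = 0.7938
apparent dip = arctan 0.7938 = 38.44°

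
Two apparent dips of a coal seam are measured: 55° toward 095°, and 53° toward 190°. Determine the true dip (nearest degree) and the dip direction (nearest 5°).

Each apparent-dip line lies in the plane. As unit vectors (x east, y north, z up), v₁ plunges 55°→095° and v₂ plunges 53°→190°.
n = v₁ × v₂ = (0.446, -0.542, 0.344) (taken with n_z > 0).
Dip δ = arctan(|n_h|/n_z) = arctan(0.702/0.344) = 63.9°.
Dip direction = azimuth of (n_x, n_y) = atan2(0.446, -0.542) = 141°.

true dip 64°, dip direction 140°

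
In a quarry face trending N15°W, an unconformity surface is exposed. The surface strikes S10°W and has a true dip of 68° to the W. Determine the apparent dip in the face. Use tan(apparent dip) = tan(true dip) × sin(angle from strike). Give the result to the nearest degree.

46°

The strike is S10°W and the section trends N15°W; the acute angle between them is β = 25°.
tan α = tan 68° × sin 25° = 2.4751 × 0.4226 = 1.0460
α = arctan(1.0460) = 46.29°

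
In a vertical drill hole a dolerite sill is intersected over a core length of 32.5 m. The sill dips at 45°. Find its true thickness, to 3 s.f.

23.0 m

True thickness t = h · cos(dip) = 32.5 × cos 45°
t = 32.5 × 0.7071 = 22.981 m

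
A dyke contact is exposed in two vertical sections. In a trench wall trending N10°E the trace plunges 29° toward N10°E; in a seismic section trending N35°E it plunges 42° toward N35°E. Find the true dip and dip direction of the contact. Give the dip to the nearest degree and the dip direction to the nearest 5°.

The two traces are lines in the plane: v₁ = (sin 10°·cos 29°, cos 10°·cos 29°, −sin 29°), v₂ = (sin 35°·cos 42°, cos 35°·cos 42°, −sin 42°).
The plane normal is n = v₁ × v₂ ∝ (0.281, 0.105, 0.275).
tan δ = √(n_x²+n_y²)/n_z = 0.300/0.275, so δ = 47.5°.
Dip direction = atan2(0.281, 0.105) = 70° (azimuth of n's horizontal projection).

true dip 48°, dip direction 070°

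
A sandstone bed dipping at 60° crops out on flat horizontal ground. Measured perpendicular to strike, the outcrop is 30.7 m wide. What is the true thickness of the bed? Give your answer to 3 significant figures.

True thickness t = w · sin(dip) = 30.7 × sin 60°
t = 30.7 × 0.8660 = 26.587 m

26.6 m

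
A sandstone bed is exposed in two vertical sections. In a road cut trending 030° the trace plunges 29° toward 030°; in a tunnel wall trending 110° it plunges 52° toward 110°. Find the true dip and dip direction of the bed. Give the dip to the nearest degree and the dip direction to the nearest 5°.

The two traces are lines in the plane: v₁ = (sin 30°·cos 29°, cos 30°·cos 29°, −sin 29°), v₂ = (sin 110°·cos 52°, cos 110°·cos 52°, −sin 52°).
n = v₁ × v₂ = (0.699, -0.064, 0.530) (taken with n_z > 0).
Dip δ = arctan(|n_h|/n_z) = arctan(0.702/0.530) = 52.9°.
The horizontal component of n points toward azimuth atan2(n_x, n_y) = 95°, the dip direction.

true dip 53°, dip direction 095°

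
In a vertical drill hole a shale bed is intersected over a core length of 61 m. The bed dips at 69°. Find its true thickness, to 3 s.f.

True thickness t = h · cos(dip) = 61 × cos 69°
t = 61 × 0.3584 = 21.860 m

21.9 m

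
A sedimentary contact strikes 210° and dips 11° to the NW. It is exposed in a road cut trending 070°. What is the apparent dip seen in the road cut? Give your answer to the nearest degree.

7°

The strike is 210° and the section trends 070°; the acute angle between them is β = 40°.
tan(apparent dip) = tan 11° · sin 40° = 0.1249
α = arctan(0.1249) = 7.12°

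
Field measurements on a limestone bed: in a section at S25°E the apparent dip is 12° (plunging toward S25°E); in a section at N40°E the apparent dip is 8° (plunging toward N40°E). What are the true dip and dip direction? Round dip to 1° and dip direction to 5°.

Represent each trace as a vector plunging at its apparent dip toward its trend (east-north-up frame): v₁ = (0.413, -0.887, -0.208), v₂ = (0.637, 0.759, -0.139).
Cross product v₁ × v₂ gives the pole to the plane: n ∝ (0.281, -0.075, 0.878).
True dip = arccos(n_z / |n|) = arccos(0.9492) = 18.3°.
Dip direction = atan2(0.281, -0.075) = 105° (azimuth of n's horizontal projection).

true dip 18°, dip direction 105°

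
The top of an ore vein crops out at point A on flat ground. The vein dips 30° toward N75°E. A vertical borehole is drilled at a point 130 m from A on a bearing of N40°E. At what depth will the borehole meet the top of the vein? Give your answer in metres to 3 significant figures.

The hole lies 35° from the dip direction, so the down-dip offset is 130 × cos 35° = 106.49 m.
Depth = down-dip offset × tan(dip) = 106.49 × tan 30° = 106.49 × 0.5774
Depth = 61.48 m

61.5 m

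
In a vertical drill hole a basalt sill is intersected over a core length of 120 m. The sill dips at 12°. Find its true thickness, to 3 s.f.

True thickness t = h · cos(dip) = 120 × cos 12°
t = 120 × 0.9781 = 117.378 m

117 m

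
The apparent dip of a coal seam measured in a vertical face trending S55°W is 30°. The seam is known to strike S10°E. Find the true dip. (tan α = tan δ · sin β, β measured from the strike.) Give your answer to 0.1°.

β = acute angle between strike S10°E and section S55°W = 65°.
tan δ = tan α / sin β = tan 30° / sin 65° = 0.5774 / 0.9063 = 0.6370
true dip = arctan 0.6370 = 32.50°

32.5°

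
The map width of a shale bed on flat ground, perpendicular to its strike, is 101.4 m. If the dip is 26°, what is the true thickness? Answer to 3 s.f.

True thickness t = w · sin(dip) = 101.4 × sin 26°
t = 101.4 × 0.4384 = 44.451 m

44.5 m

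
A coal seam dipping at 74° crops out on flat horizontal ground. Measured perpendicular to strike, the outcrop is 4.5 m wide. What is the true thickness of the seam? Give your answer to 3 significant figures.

True thickness t = w · sin(dip) = 4.5 × sin 74°
t = 4.5 × 0.9613 = 4.326 m

4.33 m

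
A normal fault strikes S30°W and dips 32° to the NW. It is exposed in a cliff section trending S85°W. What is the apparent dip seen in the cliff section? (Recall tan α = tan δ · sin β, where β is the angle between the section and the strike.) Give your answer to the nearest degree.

27°

The strike is S30°W and the section trends S85°W; the acute angle between them is β = 55°.
tan(apparent dip) = tan 32° · sin 55° = 0.5119
apparent dip = arctan 0.5119 = 27.11°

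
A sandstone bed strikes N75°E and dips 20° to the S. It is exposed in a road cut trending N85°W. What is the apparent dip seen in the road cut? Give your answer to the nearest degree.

The strike is N75°E and the section trends N85°W; the acute angle between them is β = 20°.
tan α = tan 20° × sin 20° = 0.3640 × 0.3420 = 0.1245
apparent dip = arctan 0.1245 = 7.10°

7°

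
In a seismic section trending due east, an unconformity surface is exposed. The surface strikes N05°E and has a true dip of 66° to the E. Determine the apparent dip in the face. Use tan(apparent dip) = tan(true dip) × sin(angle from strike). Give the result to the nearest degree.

The section lies 85° from the strike.
tan(apparent dip) = tan 66° · sin 85° = 2.2375
α = arctan(2.2375) = 65.92°

66°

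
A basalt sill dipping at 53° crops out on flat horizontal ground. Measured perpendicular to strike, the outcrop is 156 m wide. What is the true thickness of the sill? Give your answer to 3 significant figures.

125 m

True thickness t = w · sin(dip) = 156 × sin 53°
t = 156 × 0.7986 = 124.587 m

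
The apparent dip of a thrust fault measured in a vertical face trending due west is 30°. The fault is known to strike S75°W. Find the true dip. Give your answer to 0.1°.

β = acute angle between strike S75°W and section due west = 15°.
tan δ = tan α / sin β = tan 30° / sin 15° = 0.5774 / 0.2588 = 2.2307
true dip = arctan 2.2307 = 65.85°

65.9°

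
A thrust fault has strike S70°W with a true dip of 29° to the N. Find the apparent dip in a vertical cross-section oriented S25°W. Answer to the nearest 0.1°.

21.4°

The strike is S70°W and the section trends S25°W; the acute angle between them is β = 45°.
tan(apparent dip) = tan 29° · sin 45° = 0.3920
apparent dip = arctan 0.3920 = 21.40°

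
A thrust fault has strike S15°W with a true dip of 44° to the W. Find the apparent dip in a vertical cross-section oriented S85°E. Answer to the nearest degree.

The strike is S15°W and the section trends S85°E; the acute angle between them is β = 80°.
tan α = tan 44° × sin 80° = 0.9657 × 0.9848 = 0.9510
apparent dip = arctan 0.9510 = 43.56°

44°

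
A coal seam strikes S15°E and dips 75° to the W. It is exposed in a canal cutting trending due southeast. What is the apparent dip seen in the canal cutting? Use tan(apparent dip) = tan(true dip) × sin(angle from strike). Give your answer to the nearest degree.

Angle between strike (S15°E) and section (due southeast): β = 30°.
tan α = tan 75° × sin 30° = 3.7321 × 0.5000 = 1.8660
α = arctan(1.8660) = 61.81°

62°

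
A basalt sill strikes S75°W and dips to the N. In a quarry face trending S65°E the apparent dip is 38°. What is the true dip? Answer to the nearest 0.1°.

50.6°

The section is 40° from the strike.
tan(true dip) = tan 38° / sin 40° = 1.2155
δ = arctan(1.2155) = 50.55°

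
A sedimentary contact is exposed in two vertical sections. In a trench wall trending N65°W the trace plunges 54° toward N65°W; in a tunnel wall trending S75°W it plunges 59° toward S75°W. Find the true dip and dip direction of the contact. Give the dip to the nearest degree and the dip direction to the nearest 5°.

true dip 59°, dip direction 260°

Each apparent-dip line lies in the plane. As unit vectors (x east, y north, z up), v₁ plunges 54°→N65°W and v₂ plunges 59°→S75°W.
The plane normal is n = v₁ × v₂ ∝ (-0.321, -0.054, 0.195).
tan δ = √(n_x²+n_y²)/n_z = 0.325/0.195, so δ = 59.1°.
Dip direction = atan2(-0.321, -0.054) = 260° (azimuth of n's horizontal projection).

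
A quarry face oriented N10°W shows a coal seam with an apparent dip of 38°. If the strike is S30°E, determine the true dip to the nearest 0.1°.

66.4°

The section is 20° from the strike.
tan(true dip) = tan 38° / sin 20° = 2.2843
δ = arctan(2.2843) = 66.36°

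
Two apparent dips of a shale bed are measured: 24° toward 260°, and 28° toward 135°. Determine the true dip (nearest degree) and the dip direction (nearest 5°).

Each apparent-dip line lies in the plane. As unit vectors (x east, y north, z up), v₁ plunges 24°→260° and v₂ plunges 28°→135°.
n = v₁ × v₂ = (-0.179, -0.676, 0.661) (taken with n_z > 0).
True dip = arccos(n_z / |n|) = arccos(0.6866) = 46.6°.
The horizontal component of n points toward azimuth atan2(n_x, n_y) = 195°, the dip direction.

true dip 47°, dip direction 195°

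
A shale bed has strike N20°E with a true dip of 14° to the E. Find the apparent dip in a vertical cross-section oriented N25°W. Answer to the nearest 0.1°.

10.0°

The strike is N20°E and the section trends N25°W; the acute angle between them is β = 45°.
tan(apparent dip) = tan 14° · sin 45° = 0.1763
α = arctan(0.1763) = 10.00°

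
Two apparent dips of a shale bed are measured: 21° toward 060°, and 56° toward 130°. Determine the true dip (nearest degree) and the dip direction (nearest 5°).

Represent each trace as a vector plunging at its apparent dip toward its trend (east-north-up frame): v₁ = (0.809, 0.467, -0.358), v₂ = (0.428, -0.359, -0.829).
n = v₁ × v₂ = (0.516, -0.517, 0.491) (taken with n_z > 0).
Dip δ = arctan(|n_h|/n_z) = arctan(0.730/0.491) = 56.1°.
Dip direction = atan2(0.516, -0.517) = 135° (azimuth of n's horizontal projection).

true dip 56°, dip direction 135°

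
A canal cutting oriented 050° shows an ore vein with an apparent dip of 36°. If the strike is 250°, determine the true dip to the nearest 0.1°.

64.8°

The section is 20° from the strike.
tan δ = tan α / sin β = tan 36° / sin 20° = 0.7265 / 0.3420 = 2.1243
true dip = arctan 2.1243 = 64.79°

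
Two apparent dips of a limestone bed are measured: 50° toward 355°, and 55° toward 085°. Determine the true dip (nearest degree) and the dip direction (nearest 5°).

true dip 62°, dip direction 045°

Each apparent-dip line lies in the plane. As unit vectors (x east, y north, z up), v₁ plunges 50°→355° and v₂ plunges 55°→085°.
Cross product v₁ × v₂ gives the pole to the plane: n ∝ (0.486, 0.484, 0.369).
tan δ = √(n_x²+n_y²)/n_z = 0.686/0.369, so δ = 61.7°.
Dip direction = atan2(0.486, 0.484) = 45° (azimuth of n's horizontal projection).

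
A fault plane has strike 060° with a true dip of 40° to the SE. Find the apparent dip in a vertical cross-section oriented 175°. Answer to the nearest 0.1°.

37.3°

Angle between strike (060°) and section (175°): β = 65°.
tan α = tan 40° × sin 65° = 0.8391 × 0.9063 = 0.7605
apparent dip = arctan 0.7605 = 37.25°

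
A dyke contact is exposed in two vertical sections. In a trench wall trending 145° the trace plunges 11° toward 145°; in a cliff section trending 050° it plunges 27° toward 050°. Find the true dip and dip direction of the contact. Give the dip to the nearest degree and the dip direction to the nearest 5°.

true dip 29°, dip direction 075°

The two traces are lines in the plane: v₁ = (sin 145°·cos 11°, cos 145°·cos 11°, −sin 11°), v₂ = (sin 50°·cos 27°, cos 50°·cos 27°, −sin 27°).
Cross product v₁ × v₂ gives the pole to the plane: n ∝ (0.474, 0.125, 0.871).
Dip δ = arctan(|n_h|/n_z) = arctan(0.491/0.871) = 29.4°.
Dip direction = atan2(0.474, 0.125) = 75° (azimuth of n's horizontal projection).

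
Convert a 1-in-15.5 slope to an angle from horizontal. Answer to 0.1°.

3.7°

tan θ = 1/15.5 = 0.0645
θ = arctan(0.0645) = 3.69°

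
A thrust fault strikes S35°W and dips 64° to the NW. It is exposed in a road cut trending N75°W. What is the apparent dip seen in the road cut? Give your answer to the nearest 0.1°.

The section lies 70° from the strike.
tan α = tan 64° × sin 70° = 2.0503 × 0.9397 = 1.9267
α = arctan(1.9267) = 62.57°

62.6°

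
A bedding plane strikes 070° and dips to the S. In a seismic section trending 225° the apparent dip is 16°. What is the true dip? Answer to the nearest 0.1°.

The section is 25° from the strike.
tan(true dip) = tan 16° / sin 25° = 0.6785
δ = arctan(0.6785) = 34.16°

34.2°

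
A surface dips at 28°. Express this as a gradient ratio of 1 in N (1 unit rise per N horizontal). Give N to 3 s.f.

1 in 1.88

1 : N means tan θ = 1/N, so N = 1/tan 28° = 1/0.5317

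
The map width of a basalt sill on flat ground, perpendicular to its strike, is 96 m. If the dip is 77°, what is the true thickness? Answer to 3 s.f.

93.5 m

True thickness t = w · sin(dip) = 96 × sin 77°
t = 96 × 0.9744 = 93.540 m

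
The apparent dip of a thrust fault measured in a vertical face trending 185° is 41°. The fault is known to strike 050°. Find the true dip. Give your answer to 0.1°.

50.9°

The section is 45° from the strike.
tan(true dip) = tan 41° / sin 45° = 1.2294
true dip = arctan 1.2294 = 50.87°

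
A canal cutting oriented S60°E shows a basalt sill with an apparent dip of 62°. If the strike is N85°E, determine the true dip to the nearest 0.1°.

73.0°

The section is 35° from the strike.
tan δ = tan α / sin β = tan 62° / sin 35° = 1.8807 / 0.5736 = 3.2789
true dip = arctan 3.2789 = 73.04°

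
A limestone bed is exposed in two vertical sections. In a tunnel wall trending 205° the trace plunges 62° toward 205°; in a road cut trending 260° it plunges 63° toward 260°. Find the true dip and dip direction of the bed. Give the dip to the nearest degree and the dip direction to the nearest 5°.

Represent each trace as a vector plunging at its apparent dip toward its trend (east-north-up frame): v₁ = (-0.198, -0.425, -0.883), v₂ = (-0.447, -0.079, -0.891).
Cross product v₁ × v₂ gives the pole to the plane: n ∝ (-0.310, -0.218, 0.175).
tan δ = √(n_x²+n_y²)/n_z = 0.379/0.175, so δ = 65.2°.
Dip direction = atan2(-0.310, -0.218) = 235° (azimuth of n's horizontal projection).

true dip 65°, dip direction 235°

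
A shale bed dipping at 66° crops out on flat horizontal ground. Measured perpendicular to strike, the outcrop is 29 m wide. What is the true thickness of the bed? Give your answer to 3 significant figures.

True thickness t = w · sin(dip) = 29 × sin 66°
t = 29 × 0.9135 = 26.493 m

26.5 m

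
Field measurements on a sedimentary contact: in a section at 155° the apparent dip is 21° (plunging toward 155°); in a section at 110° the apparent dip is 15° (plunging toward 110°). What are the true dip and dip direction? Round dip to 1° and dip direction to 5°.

true dip 21°, dip direction 155°

Each apparent-dip line lies in the plane. As unit vectors (x east, y north, z up), v₁ plunges 21°→155° and v₂ plunges 15°→110°.
n = v₁ × v₂ = (0.101, -0.223, 0.638) (taken with n_z > 0).
True dip = arccos(n_z / |n|) = arccos(0.9336) = 21.0°.
Dip direction = atan2(0.101, -0.223) = 156° (azimuth of n's horizontal projection).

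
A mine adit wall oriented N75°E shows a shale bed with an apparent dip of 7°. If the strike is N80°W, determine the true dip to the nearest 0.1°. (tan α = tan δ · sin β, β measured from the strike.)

16.2°

β = acute angle between strike N80°W and section N75°E = 25°.
tan δ = tan α / sin β = tan 7° / sin 25° = 0.1228 / 0.4226 = 0.2905
δ = arctan(0.2905) = 16.20°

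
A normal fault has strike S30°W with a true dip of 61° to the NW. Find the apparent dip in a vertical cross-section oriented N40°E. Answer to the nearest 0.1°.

17.4°

The strike is S30°W and the section trends N40°E; the acute angle between them is β = 10°.
tan α = tan 61° × sin 10° = 1.8040 × 0.1736 = 0.3133
apparent dip = arctan 0.3133 = 17.39°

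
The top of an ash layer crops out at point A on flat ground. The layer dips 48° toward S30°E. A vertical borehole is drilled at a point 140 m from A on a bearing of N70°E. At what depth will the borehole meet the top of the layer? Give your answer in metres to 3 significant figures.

The hole lies 80° from the dip direction, so the down-dip offset is 140 × cos 80° = 24.31 m.
Depth = down-dip offset × tan(dip) = 24.31 × tan 48° = 24.31 × 1.1106
Depth = 27.00 m

27.0 m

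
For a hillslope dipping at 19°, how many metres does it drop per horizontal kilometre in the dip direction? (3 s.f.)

344 m

drop per km = 1000 × tan 19° = 1000 × 0.3443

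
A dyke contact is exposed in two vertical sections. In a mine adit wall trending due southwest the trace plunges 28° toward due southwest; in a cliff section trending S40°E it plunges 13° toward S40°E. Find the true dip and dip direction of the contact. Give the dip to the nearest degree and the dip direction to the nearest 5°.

The two traces are lines in the plane: v₁ = (sin 225°·cos 28°, cos 225°·cos 28°, −sin 28°), v₂ = (sin 140°·cos 13°, cos 140°·cos 13°, −sin 13°).
n = v₁ × v₂ = (-0.210, -0.434, 0.857) (taken with n_z > 0).
Dip δ = arctan(|n_h|/n_z) = arctan(0.483/0.857) = 29.4°.
Dip direction = atan2(-0.210, -0.434) = 206° (azimuth of n's horizontal projection).

true dip 29°, dip direction 205°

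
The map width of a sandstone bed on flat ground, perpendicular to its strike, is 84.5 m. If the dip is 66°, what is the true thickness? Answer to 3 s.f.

77.2 m

True thickness t = w · sin(dip) = 84.5 × sin 66°
t = 84.5 × 0.9135 = 77.195 m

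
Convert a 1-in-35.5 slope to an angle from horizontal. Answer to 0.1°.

1.6°

tan θ = 1/35.5 = 0.0282
θ = arctan(0.0282) = 1.61°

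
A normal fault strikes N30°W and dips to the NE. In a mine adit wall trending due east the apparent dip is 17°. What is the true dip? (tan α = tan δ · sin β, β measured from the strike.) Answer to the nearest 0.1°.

The section is 60° from the strike.
tan(true dip) = tan 17° / sin 60° = 0.3530
δ = arctan(0.3530) = 19.44°

19.4°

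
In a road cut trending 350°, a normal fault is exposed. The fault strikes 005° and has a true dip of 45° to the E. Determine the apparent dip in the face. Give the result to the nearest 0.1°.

Angle between strike (005°) and section (350°): β = 15°.
tan α = tan 45° × sin 15° = 1.0000 × 0.2588 = 0.2588
α = arctan(0.2588) = 14.51°

14.5°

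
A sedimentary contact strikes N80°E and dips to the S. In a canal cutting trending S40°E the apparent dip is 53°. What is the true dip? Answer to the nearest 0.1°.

The section is 60° from the strike.
tan(true dip) = tan 53° / sin 60° = 1.5323
δ = arctan(1.5323) = 56.87°

56.9°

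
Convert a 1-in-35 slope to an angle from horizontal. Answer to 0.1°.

1.6°

tan θ = 1/35 = 0.0286
θ = arctan(0.0286) = 1.64°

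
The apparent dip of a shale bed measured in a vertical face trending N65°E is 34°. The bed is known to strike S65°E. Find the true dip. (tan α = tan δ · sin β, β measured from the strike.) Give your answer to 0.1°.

β = acute angle between strike S65°E and section N65°E = 50°.
tan δ = tan α / sin β = tan 34° / sin 50° = 0.6745 / 0.7660 = 0.8805
δ = arctan(0.8805) = 41.36°

41.4°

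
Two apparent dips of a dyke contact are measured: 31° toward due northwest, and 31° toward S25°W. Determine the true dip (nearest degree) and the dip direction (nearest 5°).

true dip 46°, dip direction 260°

Represent each trace as a vector plunging at its apparent dip toward its trend (east-north-up frame): v₁ = (-0.606, 0.606, -0.515), v₂ = (-0.362, -0.777, -0.515).
The plane normal is n = v₁ × v₂ ∝ (-0.712, -0.126, 0.690).
tan δ = √(n_x²+n_y²)/n_z = 0.723/0.690, so δ = 46.3°.
Dip direction = azimuth of (n_x, n_y) = atan2(-0.712, -0.126) = 260°.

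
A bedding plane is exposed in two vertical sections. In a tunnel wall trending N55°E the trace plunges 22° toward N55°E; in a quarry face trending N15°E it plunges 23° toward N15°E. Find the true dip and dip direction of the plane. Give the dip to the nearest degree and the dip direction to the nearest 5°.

true dip 24°, dip direction 030°

Each apparent-dip line lies in the plane. As unit vectors (x east, y north, z up), v₁ plunges 22°→N55°E and v₂ plunges 23°→N15°E.
n = v₁ × v₂ = (0.125, 0.208, 0.549) (taken with n_z > 0).
Dip δ = arctan(|n_h|/n_z) = arctan(0.242/0.549) = 23.8°.
The horizontal component of n points toward azimuth atan2(n_x, n_y) = 31°, the dip direction.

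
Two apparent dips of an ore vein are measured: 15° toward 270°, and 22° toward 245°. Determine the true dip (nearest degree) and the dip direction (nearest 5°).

Represent each trace as a vector plunging at its apparent dip toward its trend (east-north-up frame): v₁ = (-0.966, -0.000, -0.259), v₂ = (-0.840, -0.392, -0.375).
Cross product v₁ × v₂ gives the pole to the plane: n ∝ (-0.101, -0.144, 0.378).
Dip δ = arctan(|n_h|/n_z) = arctan(0.176/0.378) = 25.0°.
Dip direction = azimuth of (n_x, n_y) = atan2(-0.101, -0.144) = 215°.

true dip 25°, dip direction 215°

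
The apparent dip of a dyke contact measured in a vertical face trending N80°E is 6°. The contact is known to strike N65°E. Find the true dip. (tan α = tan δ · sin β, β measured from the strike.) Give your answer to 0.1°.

22.1°

The section is 15° from the strike.
tan(true dip) = tan 6° / sin 15° = 0.4061
δ = arctan(0.4061) = 22.10°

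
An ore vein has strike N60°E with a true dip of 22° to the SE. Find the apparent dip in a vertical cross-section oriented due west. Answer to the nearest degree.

11°

The section lies 30° from the strike.
tan α = tan 22° × sin 30° = 0.4040 × 0.5000 = 0.2020
apparent dip = arctan 0.2020 = 11.42°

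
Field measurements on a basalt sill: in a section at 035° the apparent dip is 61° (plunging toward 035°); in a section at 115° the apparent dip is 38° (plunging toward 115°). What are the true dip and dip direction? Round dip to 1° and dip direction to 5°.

Each apparent-dip line lies in the plane. As unit vectors (x east, y north, z up), v₁ plunges 61°→035° and v₂ plunges 38°→115°.
The plane normal is n = v₁ × v₂ ∝ (0.536, 0.453, 0.376).
True dip = arccos(n_z / |n|) = arccos(0.4724) = 61.8°.
The horizontal component of n points toward azimuth atan2(n_x, n_y) = 50°, the dip direction.

true dip 62°, dip direction 050°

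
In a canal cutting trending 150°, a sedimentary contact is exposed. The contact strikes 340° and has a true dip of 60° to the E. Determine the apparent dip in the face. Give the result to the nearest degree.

17°

Angle between strike (340°) and section (150°): β = 10°.
tan α = tan 60° × sin 10° = 1.7321 × 0.1736 = 0.3008
α = arctan(0.3008) = 16.74°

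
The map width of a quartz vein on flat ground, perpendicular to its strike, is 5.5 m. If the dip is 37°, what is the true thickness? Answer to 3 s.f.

3.31 m

True thickness t = w · sin(dip) = 5.5 × sin 37°
t = 5.5 × 0.6018 = 3.310 m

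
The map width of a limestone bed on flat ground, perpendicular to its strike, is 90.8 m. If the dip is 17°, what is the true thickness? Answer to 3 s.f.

26.5 m

True thickness t = w · sin(dip) = 90.8 × sin 17°
t = 90.8 × 0.2924 = 26.547 m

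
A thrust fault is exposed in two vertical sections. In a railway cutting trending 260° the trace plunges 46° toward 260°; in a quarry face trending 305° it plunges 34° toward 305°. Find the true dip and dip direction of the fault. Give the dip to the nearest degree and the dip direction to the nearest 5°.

true dip 46°, dip direction 255°

The two traces are lines in the plane: v₁ = (sin 260°·cos 46°, cos 260°·cos 46°, −sin 46°), v₂ = (sin 305°·cos 34°, cos 305°·cos 34°, −sin 34°).
n = v₁ × v₂ = (-0.410, -0.106, 0.407) (taken with n_z > 0).
tan δ = √(n_x²+n_y²)/n_z = 0.423/0.407, so δ = 46.1°.
Dip direction = azimuth of (n_x, n_y) = atan2(-0.410, -0.106) = 255°.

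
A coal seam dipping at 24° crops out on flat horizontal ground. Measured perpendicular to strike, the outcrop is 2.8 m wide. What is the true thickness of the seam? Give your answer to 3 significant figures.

1.14 m

True thickness t = w · sin(dip) = 2.8 × sin 24°
t = 2.8 × 0.4067 = 1.139 m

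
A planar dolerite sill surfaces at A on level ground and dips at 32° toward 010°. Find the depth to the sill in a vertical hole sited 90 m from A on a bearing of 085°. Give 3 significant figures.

The hole lies 75° from the dip direction, so the down-dip offset is 90 × cos 75° = 23.29 m.
Depth = down-dip offset × tan(dip) = 23.29 × tan 32° = 23.29 × 0.6249
Depth = 14.56 m

14.6 m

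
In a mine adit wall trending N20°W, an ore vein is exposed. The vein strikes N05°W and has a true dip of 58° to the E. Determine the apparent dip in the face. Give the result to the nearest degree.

22°

The strike is N05°W and the section trends N20°W; the acute angle between them is β = 15°.
tan α = tan 58° × sin 15° = 1.6003 × 0.2588 = 0.4142
apparent dip = arctan 0.4142 = 22.50°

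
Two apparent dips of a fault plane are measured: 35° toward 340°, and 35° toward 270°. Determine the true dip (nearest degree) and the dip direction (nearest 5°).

The two traces are lines in the plane: v₁ = (sin 340°·cos 35°, cos 340°·cos 35°, −sin 35°), v₂ = (sin 270°·cos 35°, cos 270°·cos 35°, −sin 35°).
The plane normal is n = v₁ × v₂ ∝ (-0.442, 0.309, 0.631).
tan δ = √(n_x²+n_y²)/n_z = 0.539/0.631, so δ = 40.5°.
Dip direction = atan2(-0.442, 0.309) = 305° (azimuth of n's horizontal projection).

true dip 41°, dip direction 305°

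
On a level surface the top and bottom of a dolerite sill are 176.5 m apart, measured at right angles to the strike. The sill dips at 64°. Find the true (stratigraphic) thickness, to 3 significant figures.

True thickness t = w · sin(dip) = 176.5 × sin 64°
t = 176.5 × 0.8988 = 158.637 m

159 m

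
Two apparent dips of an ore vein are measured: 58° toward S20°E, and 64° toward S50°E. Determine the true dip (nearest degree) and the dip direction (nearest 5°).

The two traces are lines in the plane: v₁ = (sin 160°·cos 58°, cos 160°·cos 58°, −sin 58°), v₂ = (sin 130°·cos 64°, cos 130°·cos 64°, −sin 64°).
Cross product v₁ × v₂ gives the pole to the plane: n ∝ (0.209, -0.122, 0.116).
Dip δ = arctan(|n_h|/n_z) = arctan(0.242/0.116) = 64.3°.
Dip direction = azimuth of (n_x, n_y) = atan2(0.209, -0.122) = 120°.

true dip 64°, dip direction 120°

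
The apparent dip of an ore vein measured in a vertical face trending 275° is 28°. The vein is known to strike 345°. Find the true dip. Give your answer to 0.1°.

29.5°

The section is 70° from the strike.
tan δ = tan α / sin β = tan 28° / sin 70° = 0.5317 / 0.9397 = 0.5658
δ = arctan(0.5658) = 29.50°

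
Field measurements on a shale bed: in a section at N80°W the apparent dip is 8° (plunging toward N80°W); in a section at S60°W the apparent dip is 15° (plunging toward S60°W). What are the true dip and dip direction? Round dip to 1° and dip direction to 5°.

The two traces are lines in the plane: v₁ = (sin 280°·cos 8°, cos 280°·cos 8°, −sin 8°), v₂ = (sin 240°·cos 15°, cos 240°·cos 15°, −sin 15°).
The plane normal is n = v₁ × v₂ ∝ (-0.112, -0.136, 0.615).
Dip δ = arctan(|n_h|/n_z) = arctan(0.176/0.615) = 16.0°.
Dip direction = azimuth of (n_x, n_y) = atan2(-0.112, -0.136) = 219°.

true dip 16°, dip direction 220°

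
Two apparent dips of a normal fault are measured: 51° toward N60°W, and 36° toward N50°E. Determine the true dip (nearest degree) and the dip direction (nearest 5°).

true dip 60°, dip direction 345°

Represent each trace as a vector plunging at its apparent dip toward its trend (east-north-up frame): v₁ = (-0.545, 0.315, -0.777), v₂ = (0.620, 0.520, -0.588).
n = v₁ × v₂ = (-0.219, 0.802, 0.478) (taken with n_z > 0).
Dip δ = arctan(|n_h|/n_z) = arctan(0.831/0.478) = 60.1°.
Dip direction = atan2(-0.219, 0.802) = 345° (azimuth of n's horizontal projection).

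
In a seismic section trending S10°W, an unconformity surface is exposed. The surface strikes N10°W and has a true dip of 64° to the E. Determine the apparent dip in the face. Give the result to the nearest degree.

Angle between strike (N10°W) and section (S10°W): β = 20°.
tan α = tan 64° × sin 20° = 2.0503 × 0.3420 = 0.7012
apparent dip = arctan 0.7012 = 35.04°

35°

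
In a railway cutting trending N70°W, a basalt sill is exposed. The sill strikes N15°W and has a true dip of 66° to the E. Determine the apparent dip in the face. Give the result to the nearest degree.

61°

Angle between strike (N15°W) and section (N70°W): β = 55°.
tan α = tan 66° × sin 55° = 2.2460 × 0.8192 = 1.8398
α = arctan(1.8398) = 61.47°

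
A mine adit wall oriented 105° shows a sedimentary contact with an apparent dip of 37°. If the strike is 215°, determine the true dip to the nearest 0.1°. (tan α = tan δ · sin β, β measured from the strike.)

The section is 70° from the strike.
tan δ = tan α / sin β = tan 37° / sin 70° = 0.7536 / 0.9397 = 0.8019
true dip = arctan 0.8019 = 38.73°

38.7°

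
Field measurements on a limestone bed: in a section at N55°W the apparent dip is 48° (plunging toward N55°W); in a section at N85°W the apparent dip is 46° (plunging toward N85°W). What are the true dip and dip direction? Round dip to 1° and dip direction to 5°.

true dip 48°, dip direction 295°

Represent each trace as a vector plunging at its apparent dip toward its trend (east-north-up frame): v₁ = (-0.548, 0.384, -0.743), v₂ = (-0.692, 0.061, -0.719).
Cross product v₁ × v₂ gives the pole to the plane: n ∝ (-0.231, 0.120, 0.232).
Dip δ = arctan(|n_h|/n_z) = arctan(0.260/0.232) = 48.2°.
Dip direction = azimuth of (n_x, n_y) = atan2(-0.231, 0.120) = 297°.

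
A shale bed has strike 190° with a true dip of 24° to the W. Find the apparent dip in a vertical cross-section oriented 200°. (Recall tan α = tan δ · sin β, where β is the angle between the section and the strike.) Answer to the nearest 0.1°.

Angle between strike (190°) and section (200°): β = 10°.
tan(apparent dip) = tan 24° · sin 10° = 0.0773
apparent dip = arctan 0.0773 = 4.42°

4.4°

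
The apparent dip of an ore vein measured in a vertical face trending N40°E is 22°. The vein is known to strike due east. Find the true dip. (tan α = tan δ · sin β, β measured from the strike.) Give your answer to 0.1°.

27.8°

β = acute angle between strike due east and section N40°E = 50°.
tan(true dip) = tan 22° / sin 50° = 0.5274
δ = arctan(0.5274) = 27.81°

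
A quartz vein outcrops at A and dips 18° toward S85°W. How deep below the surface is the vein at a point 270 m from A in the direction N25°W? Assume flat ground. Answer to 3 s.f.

The hole lies 70° from the dip direction, so the down-dip offset is 270 × cos 70° = 92.35 m.
Depth = down-dip offset × tan(dip) = 92.35 × tan 18° = 92.35 × 0.3249
Depth = 30.00 m

30.0 m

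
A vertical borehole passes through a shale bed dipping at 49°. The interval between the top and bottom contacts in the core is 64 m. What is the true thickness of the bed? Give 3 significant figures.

True thickness t = h · cos(dip) = 64 × cos 49°
t = 64 × 0.6561 = 41.988 m

42.0 m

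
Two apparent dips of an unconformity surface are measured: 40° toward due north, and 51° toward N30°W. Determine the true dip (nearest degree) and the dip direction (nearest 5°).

Each apparent-dip line lies in the plane. As unit vectors (x east, y north, z up), v₁ plunges 40°→due north and v₂ plunges 51°→N30°W.
The plane normal is n = v₁ × v₂ ∝ (-0.245, 0.202, 0.241).
Dip δ = arctan(|n_h|/n_z) = arctan(0.318/0.241) = 52.8°.
Dip direction = azimuth of (n_x, n_y) = atan2(-0.245, 0.202) = 310°.

true dip 53°, dip direction 310°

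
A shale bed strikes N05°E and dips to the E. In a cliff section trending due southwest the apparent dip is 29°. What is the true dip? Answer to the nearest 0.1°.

40.8°

β = acute angle between strike N05°E and section due southwest = 40°.
tan(true dip) = tan 29° / sin 40° = 0.8624
true dip = arctan 0.8624 = 40.77°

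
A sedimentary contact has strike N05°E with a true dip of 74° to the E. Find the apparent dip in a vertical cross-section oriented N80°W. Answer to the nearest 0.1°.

73.9°

Angle between strike (N05°E) and section (N80°W): β = 85°.
tan α = tan 74° × sin 85° = 3.4874 × 0.9962 = 3.4741
apparent dip = arctan 3.4741 = 73.94°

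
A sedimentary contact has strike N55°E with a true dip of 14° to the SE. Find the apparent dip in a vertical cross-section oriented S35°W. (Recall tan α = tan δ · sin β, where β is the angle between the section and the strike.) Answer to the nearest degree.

The strike is N55°E and the section trends S35°W; the acute angle between them is β = 20°.
tan α = tan 14° × sin 20° = 0.2493 × 0.3420 = 0.0853
apparent dip = arctan 0.0853 = 4.87°

5°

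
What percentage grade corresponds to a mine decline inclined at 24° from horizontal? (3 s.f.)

grade % = 100 × tan 24° = 100 × 0.4452

44.5%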